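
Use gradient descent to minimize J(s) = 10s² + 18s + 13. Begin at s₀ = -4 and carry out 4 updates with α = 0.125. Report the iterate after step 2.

-7.875

J′(s) = 20s + 18
s₁ = -4 − 0.125·(-62) = 3.75
s₂ = 3.75 − 0.125·93 = -7.875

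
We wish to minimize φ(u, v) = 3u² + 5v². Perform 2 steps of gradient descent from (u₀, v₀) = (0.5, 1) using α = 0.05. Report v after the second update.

∇φ = (6u, 10v)
(u₁, v₁) = (0.5, 1) − 0.05·(3, 10) = (0.35, 0.5)
(u₂, v₂) = (0.35, 0.5) − 0.05·(2.1, 5) = (0.245, 0.25)
v = 0.25

0.25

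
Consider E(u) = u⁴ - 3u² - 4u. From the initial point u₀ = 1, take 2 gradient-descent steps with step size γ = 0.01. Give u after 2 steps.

E′(u) = 4u³ - 6u - 4
Step 1: E′(1) = -6; u₁ = 1 − 0.01·(-6) = 1.06
Step 2: E′(1.06) = -5.595936; u₂ = 1.06 − 0.01·(-5.595936) = 1.11595936

1.11595936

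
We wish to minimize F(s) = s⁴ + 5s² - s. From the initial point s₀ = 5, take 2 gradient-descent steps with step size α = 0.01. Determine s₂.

F′(s) = 4s³ + 10s - 1
s₁ = 5 − 0.01·549 = -0.49
s₂ = -0.49 − 0.01·(-6.370596) = -0.42629404

-0.42629404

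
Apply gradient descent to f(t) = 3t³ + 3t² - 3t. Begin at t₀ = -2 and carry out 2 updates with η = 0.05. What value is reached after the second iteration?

-6.171125

f′(t) = 9t² + 6t - 3
t₁ = -2 − 0.05·21 = -3.05
t₂ = -3.05 − 0.05·62.4225 = -6.171125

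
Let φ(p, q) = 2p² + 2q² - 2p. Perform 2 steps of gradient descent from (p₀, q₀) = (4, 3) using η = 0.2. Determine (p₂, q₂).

(0.64, 0.12)

∇φ = (4p - 2, 4q)
(p₁, q₁) = (4, 3) − 0.2·(14, 12) = (1.2, 0.6)
(p₂, q₂) = (1.2, 0.6) − 0.2·(2.8, 2.4) = (0.64, 0.12)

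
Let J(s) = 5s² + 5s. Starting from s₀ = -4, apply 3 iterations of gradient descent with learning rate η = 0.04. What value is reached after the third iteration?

-1.256

J′(s) = 10s + 5
Step 1: J′(-4) = -35; s₁ = -4 − 0.04·(-35) = -2.6
Step 2: J′(-2.6) = -21; s₂ = -2.6 − 0.04·(-21) = -1.76
Step 3: J′(-1.76) = -12.6; s₃ = -1.76 − 0.04·(-12.6) = -1.256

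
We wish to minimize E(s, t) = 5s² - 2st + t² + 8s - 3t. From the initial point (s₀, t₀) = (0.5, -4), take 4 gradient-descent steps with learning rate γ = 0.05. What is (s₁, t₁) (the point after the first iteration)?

∇E = (10s - 2t + 8, -2s + 2t - 3)
Step 1: at (0.5, -4), ∇E = (21, -12) → (0.5, -4) − 0.05·(21, -12) = (-0.55, -3.4)

(-0.55, -3.4)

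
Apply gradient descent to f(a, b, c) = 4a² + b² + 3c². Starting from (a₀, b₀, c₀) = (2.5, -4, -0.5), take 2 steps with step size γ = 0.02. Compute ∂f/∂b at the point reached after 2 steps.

∇f = (8a, 2b, 6c)
Step 1: at (2.5, -4, -0.5), ∇f = (20, -8, -3) → (2.5, -4, -0.5) − 0.02·(20, -8, -3) = (2.1, -3.84, -0.44)
Step 2: at (2.1, -3.84, -0.44), ∇f = (16.8, -7.68, -2.64) → (2.1, -3.84, -0.44) − 0.02·(16.8, -7.68, -2.64) = (1.764, -3.6864, -0.3872)
∂f/∂b at (1.764, -3.6864, -0.3872) = -7.3728

-7.3728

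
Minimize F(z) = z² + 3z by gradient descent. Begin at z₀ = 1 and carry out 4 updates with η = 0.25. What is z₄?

F′(z) = 2z + 3
z₁ = 1 − 0.25·5 = -0.25
z₂ = -0.25 − 0.25·2.5 = -0.875
z₃ = -0.875 − 0.25·1.25 = -1.1875
z₄ = -1.1875 − 0.25·0.625 = -1.34375

-1.34375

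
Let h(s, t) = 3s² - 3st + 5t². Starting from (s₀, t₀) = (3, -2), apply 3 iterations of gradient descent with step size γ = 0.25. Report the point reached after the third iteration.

(-10.3125, 19.265625)

∇h = (6s - 3t, -3s + 10t)
(s₁, t₁) = (3, -2) − 0.25·(24, -29) = (-3, 5.25)
(s₂, t₂) = (-3, 5.25) − 0.25·(-33.75, 61.5) = (5.4375, -10.125)
(s₃, t₃) = (5.4375, -10.125) − 0.25·(63, -117.5625) = (-10.3125, 19.265625)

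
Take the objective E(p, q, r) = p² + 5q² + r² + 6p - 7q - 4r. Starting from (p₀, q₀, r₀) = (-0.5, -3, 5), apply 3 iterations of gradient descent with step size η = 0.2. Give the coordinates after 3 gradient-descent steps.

(-2.46, 4.4, 2.648)

∇E = (2p + 6, 10q - 7, 2r - 4)
Step 1: at (-0.5, -3, 5), ∇E = (5, -37, 6) → (-0.5, -3, 5) − 0.2·(5, -37, 6) = (-1.5, 4.4, 3.8)
Step 2: at (-1.5, 4.4, 3.8), ∇E = (3, 37, 3.6) → (-1.5, 4.4, 3.8) − 0.2·(3, 37, 3.6) = (-2.1, -3, 3.08)
Step 3: at (-2.1, -3, 3.08), ∇E = (1.8, -37, 2.16) → (-2.1, -3, 3.08) − 0.2·(1.8, -37, 2.16) = (-2.46, 4.4, 2.648)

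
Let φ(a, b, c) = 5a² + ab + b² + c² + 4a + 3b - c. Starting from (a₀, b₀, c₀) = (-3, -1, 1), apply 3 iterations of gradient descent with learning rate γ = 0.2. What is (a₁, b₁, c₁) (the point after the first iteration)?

(2.4, -0.6, 0.8)

∇φ = (10a + b + 4, a + 2b + 3, 2c - 1)
Step 1: at (-3, -1, 1), ∇φ = (-27, -2, 1) → (-3, -1, 1) − 0.2·(-27, -2, 1) = (2.4, -0.6, 0.8)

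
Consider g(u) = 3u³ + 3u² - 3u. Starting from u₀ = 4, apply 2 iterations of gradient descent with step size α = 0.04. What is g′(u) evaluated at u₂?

g′(u) = 9u² + 6u - 3
u₁ = 4 − 0.04·165 = -2.6
u₂ = -2.6 − 0.04·42.24 = -4.2896
g′(u) at (-4.2896) = 136.86841344

136.86841344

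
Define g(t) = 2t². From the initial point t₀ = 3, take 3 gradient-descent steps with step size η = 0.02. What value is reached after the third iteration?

g′(t) = 4t
Step 1: g′(3) = 12; t₁ = 3 − 0.02·12 = 2.76
Step 2: g′(2.76) = 11.04; t₂ = 2.76 − 0.02·11.04 = 2.5392
Step 3: g′(2.5392) = 10.1568; t₃ = 2.5392 − 0.02·10.1568 = 2.336064

2.336064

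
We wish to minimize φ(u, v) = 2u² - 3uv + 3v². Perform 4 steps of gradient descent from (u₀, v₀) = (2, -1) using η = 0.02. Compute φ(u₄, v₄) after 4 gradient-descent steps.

∇φ = (4u - 3v, -3u + 6v)
(u₁, v₁) = (2, -1) − 0.02·(11, -12) = (1.78, -0.76)
(u₂, v₂) = (1.78, -0.76) − 0.02·(9.4, -9.9) = (1.592, -0.562)
(u₃, v₃) = (1.592, -0.562) − 0.02·(8.054, -8.148) = (1.43092, -0.39904)
(u₄, v₄) = (1.43092, -0.39904) − 0.02·(6.9208, -6.687) = (1.292504, -0.2653)
φ(1.292504, -0.2653) = 4.580989383632

4.580989383632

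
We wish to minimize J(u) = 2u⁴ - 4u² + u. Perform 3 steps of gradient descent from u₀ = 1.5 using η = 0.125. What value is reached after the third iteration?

-1.125

J′(u) = 8u³ - 8u + 1
u₁ = 1.5 − 0.125·16 = -0.5
u₂ = -0.5 − 0.125·4 = -1
u₃ = -1 − 0.125·1 = -1.125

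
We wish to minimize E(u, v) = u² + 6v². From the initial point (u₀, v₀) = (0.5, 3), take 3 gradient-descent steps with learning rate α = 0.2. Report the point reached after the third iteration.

(0.108, -8.232)

∇E = (2u, 12v)
Step 1: at (0.5, 3), ∇E = (1, 36) → (0.5, 3) − 0.2·(1, 36) = (0.3, -4.2)
Step 2: at (0.3, -4.2), ∇E = (0.6, -50.4) → (0.3, -4.2) − 0.2·(0.6, -50.4) = (0.18, 5.88)
Step 3: at (0.18, 5.88), ∇E = (0.36, 70.56) → (0.18, 5.88) − 0.2·(0.36, 70.56) = (0.108, -8.232)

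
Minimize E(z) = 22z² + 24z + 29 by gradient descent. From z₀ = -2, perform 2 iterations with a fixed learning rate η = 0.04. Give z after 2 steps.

E′(z) = 44z + 24
Step 1: E′(-2) = -64; z₁ = -2 − 0.04·(-64) = 0.56
Step 2: E′(0.56) = 48.64; z₂ = 0.56 − 0.04·48.64 = -1.3856

-1.3856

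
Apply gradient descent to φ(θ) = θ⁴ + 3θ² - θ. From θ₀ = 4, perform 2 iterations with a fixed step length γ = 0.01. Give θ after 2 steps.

φ′(θ) = 4θ³ + 6θ - 1
Step 1: φ′(4) = 279; θ₁ = 4 − 0.01·279 = 1.21
Step 2: φ′(1.21) = 13.346244; θ₂ = 1.21 − 0.01·13.346244 = 1.07653756

1.07653756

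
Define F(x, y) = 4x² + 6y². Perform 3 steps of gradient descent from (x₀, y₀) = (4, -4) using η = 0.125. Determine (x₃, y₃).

∇F = (8x, 12y)
(x₁, y₁) = (4, -4) − 0.125·(32, -48) = (0, 2)
(x₂, y₂) = (0, 2) − 0.125·(0, 24) = (0, -1)
(x₃, y₃) = (0, -1) − 0.125·(0, -12) = (0, 0.5)

(0, 0.5)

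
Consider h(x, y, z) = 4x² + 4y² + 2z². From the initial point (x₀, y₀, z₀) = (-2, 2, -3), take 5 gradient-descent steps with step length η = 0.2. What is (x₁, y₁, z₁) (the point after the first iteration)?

∇h = (8x, 8y, 4z)
Step 1: at (-2, 2, -3), ∇h = (-16, 16, -12) → (-2, 2, -3) − 0.2·(-16, 16, -12) = (1.2, -1.2, -0.6)

(1.2, -1.2, -0.6)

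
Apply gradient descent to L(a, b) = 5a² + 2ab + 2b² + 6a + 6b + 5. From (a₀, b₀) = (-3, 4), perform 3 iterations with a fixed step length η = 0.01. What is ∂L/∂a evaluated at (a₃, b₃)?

∇L = (10a + 2b + 6, 2a + 4b + 6)
Step 1: at (-3, 4), ∇L = (-16, 16) → (-3, 4) − 0.01·(-16, 16) = (-2.84, 3.84)
Step 2: at (-2.84, 3.84), ∇L = (-14.72, 15.68) → (-2.84, 3.84) − 0.01·(-14.72, 15.68) = (-2.6928, 3.6832)
Step 3: at (-2.6928, 3.6832), ∇L = (-13.5616, 15.3472) → (-2.6928, 3.6832) − 0.01·(-13.5616, 15.3472) = (-2.557184, 3.529728)
∂L/∂a at (-2.557184, 3.529728) = -12.512384

-12.512384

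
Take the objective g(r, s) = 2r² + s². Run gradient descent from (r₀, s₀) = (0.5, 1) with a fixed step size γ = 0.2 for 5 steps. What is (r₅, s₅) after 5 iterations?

(0.00016, 0.07776)

∇g = (4r, 2s)
(r₁, s₁) = (0.5, 1) − 0.2·(2, 2) = (0.1, 0.6)
(r₂, s₂) = (0.1, 0.6) − 0.2·(0.4, 1.2) = (0.02, 0.36)
(r₃, s₃) = (0.02, 0.36) − 0.2·(0.08, 0.72) = (0.004, 0.216)
(r₄, s₄) = (0.004, 0.216) − 0.2·(0.016, 0.432) = (0.0008, 0.1296)
(r₅, s₅) = (0.0008, 0.1296) − 0.2·(0.0032, 0.2592) = (0.00016, 0.07776)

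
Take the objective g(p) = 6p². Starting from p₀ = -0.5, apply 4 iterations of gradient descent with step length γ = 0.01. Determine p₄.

-0.29984768

g′(p) = 12p
p₁ = -0.5 − 0.01·(-6) = -0.44
p₂ = -0.44 − 0.01·(-5.28) = -0.3872
p₃ = -0.3872 − 0.01·(-4.6464) = -0.340736
p₄ = -0.340736 − 0.01·(-4.088832) = -0.29984768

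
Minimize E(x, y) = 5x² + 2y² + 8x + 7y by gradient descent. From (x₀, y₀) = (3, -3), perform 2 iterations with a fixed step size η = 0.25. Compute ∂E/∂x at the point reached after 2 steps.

85.5

∇E = (10x + 8, 4y + 7)
Step 1: at (3, -3), ∇E = (38, -5) → (3, -3) − 0.25·(38, -5) = (-6.5, -1.75)
Step 2: at (-6.5, -1.75), ∇E = (-57, 0) → (-6.5, -1.75) − 0.25·(-57, 0) = (7.75, -1.75)
∂E/∂x at (7.75, -1.75) = 85.5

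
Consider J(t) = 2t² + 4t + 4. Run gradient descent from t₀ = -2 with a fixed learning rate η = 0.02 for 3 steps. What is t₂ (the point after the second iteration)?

J′(t) = 4t + 4
t₁ = -2 − 0.02·(-4) = -1.92
t₂ = -1.92 − 0.02·(-3.68) = -1.8464

-1.8464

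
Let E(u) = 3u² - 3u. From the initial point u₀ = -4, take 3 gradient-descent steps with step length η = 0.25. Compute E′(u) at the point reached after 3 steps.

E′(u) = 6u - 3
Step 1: E′(-4) = -27; u₁ = -4 − 0.25·(-27) = 2.75
Step 2: E′(2.75) = 13.5; u₂ = 2.75 − 0.25·13.5 = -0.625
Step 3: E′(-0.625) = -6.75; u₃ = -0.625 − 0.25·(-6.75) = 1.0625
E′(u) at (1.0625) = 3.375

3.375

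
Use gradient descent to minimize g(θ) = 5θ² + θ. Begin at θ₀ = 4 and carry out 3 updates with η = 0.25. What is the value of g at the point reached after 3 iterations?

957.33203125

g′(θ) = 10θ + 1
θ₁ = 4 − 0.25·41 = -6.25
θ₂ = -6.25 − 0.25·(-61.5) = 9.125
θ₃ = 9.125 − 0.25·92.25 = -13.9375
g(-13.9375) = 957.33203125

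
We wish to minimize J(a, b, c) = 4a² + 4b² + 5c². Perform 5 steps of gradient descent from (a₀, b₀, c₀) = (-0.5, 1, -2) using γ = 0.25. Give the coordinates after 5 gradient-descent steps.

(0.5, -1, 15.1875)

∇J = (8a, 8b, 10c)
Step 1: at (-0.5, 1, -2), ∇J = (-4, 8, -20) → (-0.5, 1, -2) − 0.25·(-4, 8, -20) = (0.5, -1, 3)
Step 2: at (0.5, -1, 3), ∇J = (4, -8, 30) → (0.5, -1, 3) − 0.25·(4, -8, 30) = (-0.5, 1, -4.5)
Step 3: at (-0.5, 1, -4.5), ∇J = (-4, 8, -45) → (-0.5, 1, -4.5) − 0.25·(-4, 8, -45) = (0.5, -1, 6.75)
Step 4: at (0.5, -1, 6.75), ∇J = (4, -8, 67.5) → (0.5, -1, 6.75) − 0.25·(4, -8, 67.5) = (-0.5, 1, -10.125)
Step 5: at (-0.5, 1, -10.125), ∇J = (-4, 8, -101.25) → (-0.5, 1, -10.125) − 0.25·(-4, 8, -101.25) = (0.5, -1, 15.1875)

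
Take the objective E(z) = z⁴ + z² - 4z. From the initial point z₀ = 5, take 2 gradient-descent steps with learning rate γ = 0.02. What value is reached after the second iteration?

5.90221824

E′(z) = 4z³ + 2z - 4
Step 1: E′(5) = 506; z₁ = 5 − 0.02·506 = -5.12
Step 2: E′(-5.12) = -551.110912; z₂ = -5.12 − 0.02·(-551.110912) = 5.90221824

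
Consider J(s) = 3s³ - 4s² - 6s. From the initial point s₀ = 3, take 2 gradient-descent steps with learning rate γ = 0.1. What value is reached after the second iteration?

J′(s) = 9s² - 8s - 6
Step 1: J′(3) = 51; s₁ = 3 − 0.1·51 = -2.1
Step 2: J′(-2.1) = 50.49; s₂ = -2.1 − 0.1·50.49 = -7.149

-7.149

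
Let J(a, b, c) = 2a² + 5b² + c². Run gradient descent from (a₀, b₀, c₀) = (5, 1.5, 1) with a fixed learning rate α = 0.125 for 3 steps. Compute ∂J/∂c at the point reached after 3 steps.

0.84375

∇J = (4a, 10b, 2c)
(a₁, b₁, c₁) = (5, 1.5, 1) − 0.125·(20, 15, 2) = (2.5, -0.375, 0.75)
(a₂, b₂, c₂) = (2.5, -0.375, 0.75) − 0.125·(10, -3.75, 1.5) = (1.25, 0.09375, 0.5625)
(a₃, b₃, c₃) = (1.25, 0.09375, 0.5625) − 0.125·(5, 0.9375, 1.125) = (0.625, -0.0234375, 0.421875)
∂J/∂c at (0.625, -0.0234375, 0.421875) = 0.84375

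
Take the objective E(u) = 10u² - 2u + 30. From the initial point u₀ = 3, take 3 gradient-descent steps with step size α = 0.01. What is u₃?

E′(u) = 20u - 2
u₁ = 3 − 0.01·58 = 2.42
u₂ = 2.42 − 0.01·46.4 = 1.956
u₃ = 1.956 − 0.01·37.12 = 1.5848

1.5848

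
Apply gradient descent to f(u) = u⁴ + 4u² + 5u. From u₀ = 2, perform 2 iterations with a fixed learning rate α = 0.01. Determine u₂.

1.17533908

f′(u) = 4u³ + 8u + 5
u₁ = 2 − 0.01·53 = 1.47
u₂ = 1.47 − 0.01·29.466092 = 1.17533908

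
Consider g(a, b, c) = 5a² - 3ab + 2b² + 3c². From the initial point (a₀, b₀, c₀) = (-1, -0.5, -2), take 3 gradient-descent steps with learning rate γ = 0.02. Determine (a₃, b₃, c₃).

∇g = (10a - 3b, -3a + 4b, 6c)
(a₁, b₁, c₁) = (-1, -0.5, -2) − 0.02·(-8.5, 1, -12) = (-0.83, -0.52, -1.76)
(a₂, b₂, c₂) = (-0.83, -0.52, -1.76) − 0.02·(-6.74, 0.41, -10.56) = (-0.6952, -0.5282, -1.5488)
(a₃, b₃, c₃) = (-0.6952, -0.5282, -1.5488) − 0.02·(-5.3674, -0.0272, -9.2928) = (-0.587852, -0.527656, -1.362944)

(-0.587852, -0.527656, -1.362944)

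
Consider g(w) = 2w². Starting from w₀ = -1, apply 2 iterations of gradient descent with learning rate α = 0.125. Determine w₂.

g′(w) = 4w
w₁ = -1 − 0.125·(-4) = -0.5
w₂ = -0.5 − 0.125·(-2) = -0.25

-0.25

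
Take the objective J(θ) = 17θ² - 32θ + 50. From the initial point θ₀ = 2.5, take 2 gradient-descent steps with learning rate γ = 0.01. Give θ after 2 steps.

1.6202

J′(θ) = 34θ - 32
Step 1: J′(2.5) = 53; θ₁ = 2.5 − 0.01·53 = 1.97
Step 2: J′(1.97) = 34.98; θ₂ = 1.97 − 0.01·34.98 = 1.6202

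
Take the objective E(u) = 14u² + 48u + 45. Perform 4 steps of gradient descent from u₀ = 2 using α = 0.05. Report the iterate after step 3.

-1.952

E′(u) = 28u + 48
u₁ = 2 − 0.05·104 = -3.2
u₂ = -3.2 − 0.05·(-41.6) = -1.12
u₃ = -1.12 − 0.05·16.64 = -1.952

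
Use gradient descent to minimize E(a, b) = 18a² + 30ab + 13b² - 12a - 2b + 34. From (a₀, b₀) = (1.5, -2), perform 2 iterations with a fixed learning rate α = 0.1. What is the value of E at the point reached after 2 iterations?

2189.898

∇E = (36a + 30b - 12, 30a + 26b - 2)
Step 1: at (1.5, -2), ∇E = (-18, -9) → (1.5, -2) − 0.1·(-18, -9) = (3.3, -1.1)
Step 2: at (3.3, -1.1), ∇E = (73.8, 68.4) → (3.3, -1.1) − 0.1·(73.8, 68.4) = (-4.08, -7.94)
E(-4.08, -7.94) = 2189.898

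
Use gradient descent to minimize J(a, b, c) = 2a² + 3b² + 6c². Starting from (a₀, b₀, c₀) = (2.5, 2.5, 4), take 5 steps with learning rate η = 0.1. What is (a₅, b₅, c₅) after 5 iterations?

∇J = (4a, 6b, 12c)
(a₁, b₁, c₁) = (2.5, 2.5, 4) − 0.1·(10, 15, 48) = (1.5, 1, -0.8)
(a₂, b₂, c₂) = (1.5, 1, -0.8) − 0.1·(6, 6, -9.6) = (0.9, 0.4, 0.16)
(a₃, b₃, c₃) = (0.9, 0.4, 0.16) − 0.1·(3.6, 2.4, 1.92) = (0.54, 0.16, -0.032)
(a₄, b₄, c₄) = (0.54, 0.16, -0.032) − 0.1·(2.16, 0.96, -0.384) = (0.324, 0.064, 0.0064)
(a₅, b₅, c₅) = (0.324, 0.064, 0.0064) − 0.1·(1.296, 0.384, 0.0768) = (0.1944, 0.0256, -0.00128)

(0.1944, 0.0256, -0.00128)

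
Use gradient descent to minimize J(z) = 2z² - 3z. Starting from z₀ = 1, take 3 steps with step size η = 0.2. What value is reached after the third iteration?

J′(z) = 4z - 3
z₁ = 1 − 0.2·1 = 0.8
z₂ = 0.8 − 0.2·0.2 = 0.76
z₃ = 0.76 − 0.2·0.04 = 0.752

0.752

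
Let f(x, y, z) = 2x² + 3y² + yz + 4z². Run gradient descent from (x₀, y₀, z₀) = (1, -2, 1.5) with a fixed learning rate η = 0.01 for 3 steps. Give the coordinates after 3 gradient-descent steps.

∇f = (4x, 6y + z, y + 8z)
(x₁, y₁, z₁) = (1, -2, 1.5) − 0.01·(4, -10.5, 10) = (0.96, -1.895, 1.4)
(x₂, y₂, z₂) = (0.96, -1.895, 1.4) − 0.01·(3.84, -9.97, 9.305) = (0.9216, -1.7953, 1.30695)
(x₃, y₃, z₃) = (0.9216, -1.7953, 1.30695) − 0.01·(3.6864, -9.46485, 8.6603) = (0.884736, -1.7006515, 1.220347)

(0.884736, -1.7006515, 1.220347)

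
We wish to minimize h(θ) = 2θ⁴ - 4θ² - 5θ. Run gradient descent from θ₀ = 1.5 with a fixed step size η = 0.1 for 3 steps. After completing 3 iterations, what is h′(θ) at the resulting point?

h′(θ) = 8θ³ - 8θ - 5
Step 1: h′(1.5) = 10; θ₁ = 1.5 − 0.1·10 = 0.5
Step 2: h′(0.5) = -8; θ₂ = 0.5 − 0.1·(-8) = 1.3
Step 3: h′(1.3) = 2.176; θ₃ = 1.3 − 0.1·2.176 = 1.0824
h′(θ) at (1.0824) = -3.514169950208

-3.514169950208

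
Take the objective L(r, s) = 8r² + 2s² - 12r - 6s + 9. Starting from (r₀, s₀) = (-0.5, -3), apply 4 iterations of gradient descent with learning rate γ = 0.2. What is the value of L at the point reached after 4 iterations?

6859.48429568

∇L = (16r - 12, 4s - 6)
(r₁, s₁) = (-0.5, -3) − 0.2·(-20, -18) = (3.5, 0.6)
(r₂, s₂) = (3.5, 0.6) − 0.2·(44, -3.6) = (-5.3, 1.32)
(r₃, s₃) = (-5.3, 1.32) − 0.2·(-96.8, -0.72) = (14.06, 1.464)
(r₄, s₄) = (14.06, 1.464) − 0.2·(212.96, -0.144) = (-28.532, 1.4928)
L(-28.532, 1.4928) = 6859.48429568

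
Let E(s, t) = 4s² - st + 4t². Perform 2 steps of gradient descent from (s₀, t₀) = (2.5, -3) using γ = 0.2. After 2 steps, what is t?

-1.8

∇E = (8s - t, -s + 8t)
(s₁, t₁) = (2.5, -3) − 0.2·(23, -26.5) = (-2.1, 2.3)
(s₂, t₂) = (-2.1, 2.3) − 0.2·(-19.1, 20.5) = (1.72, -1.8)
t = -1.8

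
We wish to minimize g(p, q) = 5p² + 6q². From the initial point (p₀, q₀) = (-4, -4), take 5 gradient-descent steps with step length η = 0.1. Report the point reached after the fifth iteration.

∇g = (10p, 12q)
(p₁, q₁) = (-4, -4) − 0.1·(-40, -48) = (0, 0.8)
(p₂, q₂) = (0, 0.8) − 0.1·(0, 9.6) = (0, -0.16)
(p₃, q₃) = (0, -0.16) − 0.1·(0, -1.92) = (0, 0.032)
(p₄, q₄) = (0, 0.032) − 0.1·(0, 0.384) = (0, -0.0064)
(p₅, q₅) = (0, -0.0064) − 0.1·(0, -0.0768) = (0, 0.00128)

(0, 0.00128)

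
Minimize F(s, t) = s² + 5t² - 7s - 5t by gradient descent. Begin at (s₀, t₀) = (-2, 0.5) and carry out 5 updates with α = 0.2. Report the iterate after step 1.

∇F = (2s - 7, 10t - 5)
(s₁, t₁) = (-2, 0.5) − 0.2·(-11, 0) = (0.2, 0.5)

(0.2, 0.5)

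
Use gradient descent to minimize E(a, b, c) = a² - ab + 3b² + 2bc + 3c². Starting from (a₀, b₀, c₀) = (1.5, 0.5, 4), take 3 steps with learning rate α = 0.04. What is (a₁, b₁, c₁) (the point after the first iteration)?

∇E = (2a - b, -a + 6b + 2c, 2b + 6c)
(a₁, b₁, c₁) = (1.5, 0.5, 4) − 0.04·(2.5, 9.5, 25) = (1.4, 0.12, 3)

(1.4, 0.12, 3)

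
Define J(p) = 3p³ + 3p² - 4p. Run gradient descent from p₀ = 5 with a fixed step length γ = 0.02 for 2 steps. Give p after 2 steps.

0.062328

J′(p) = 9p² + 6p - 4
p₁ = 5 − 0.02·251 = -0.02
p₂ = -0.02 − 0.02·(-4.1164) = 0.062328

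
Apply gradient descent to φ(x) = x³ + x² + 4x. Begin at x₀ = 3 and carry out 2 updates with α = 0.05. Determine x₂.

φ′(x) = 3x² + 2x + 4
Step 1: φ′(3) = 37; x₁ = 3 − 0.05·37 = 1.15
Step 2: φ′(1.15) = 10.2675; x₂ = 1.15 − 0.05·10.2675 = 0.636625

0.636625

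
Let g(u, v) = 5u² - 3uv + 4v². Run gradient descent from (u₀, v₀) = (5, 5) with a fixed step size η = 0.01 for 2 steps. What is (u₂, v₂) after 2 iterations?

∇g = (10u - 3v, -3u + 8v)
Step 1: at (5, 5), ∇g = (35, 25) → (5, 5) − 0.01·(35, 25) = (4.65, 4.75)
Step 2: at (4.65, 4.75), ∇g = (32.25, 24.05) → (4.65, 4.75) − 0.01·(32.25, 24.05) = (4.3275, 4.5095)

(4.3275, 4.5095)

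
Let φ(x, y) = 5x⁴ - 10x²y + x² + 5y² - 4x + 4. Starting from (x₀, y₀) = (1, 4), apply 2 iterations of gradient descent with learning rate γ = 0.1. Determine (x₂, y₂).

∇φ = (20x³ - 20xy + 2x - 4, -10x² + 10y)
Step 1: at (1, 4), ∇φ = (-62, 30) → (1, 4) − 0.1·(-62, 30) = (7.2, 1)
Step 2: at (7.2, 1), ∇φ = (7331.36, -508.4) → (7.2, 1) − 0.1·(7331.36, -508.4) = (-725.936, 51.84)

(-725.936, 51.84)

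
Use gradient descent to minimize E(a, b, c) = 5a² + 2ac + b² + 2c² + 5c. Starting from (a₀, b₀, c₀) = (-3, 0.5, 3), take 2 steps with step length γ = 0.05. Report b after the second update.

0.405

∇E = (10a + 2c, 2b, 2a + 4c + 5)
Step 1: at (-3, 0.5, 3), ∇E = (-24, 1, 11) → (-3, 0.5, 3) − 0.05·(-24, 1, 11) = (-1.8, 0.45, 2.45)
Step 2: at (-1.8, 0.45, 2.45), ∇E = (-13.1, 0.9, 11.2) → (-1.8, 0.45, 2.45) − 0.05·(-13.1, 0.9, 11.2) = (-1.145, 0.405, 1.89)
b = 0.405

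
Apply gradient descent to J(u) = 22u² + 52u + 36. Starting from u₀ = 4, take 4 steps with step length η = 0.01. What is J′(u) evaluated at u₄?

J′(u) = 44u + 52
u₁ = 4 − 0.01·228 = 1.72
u₂ = 1.72 − 0.01·127.68 = 0.4432
u₃ = 0.4432 − 0.01·71.5008 = -0.271808
u₄ = -0.271808 − 0.01·40.040448 = -0.67221248
J′(u) at (-0.67221248) = 22.42265088

22.42265088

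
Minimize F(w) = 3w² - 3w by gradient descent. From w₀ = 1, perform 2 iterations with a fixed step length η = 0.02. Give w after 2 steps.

F′(w) = 6w - 3
w₁ = 1 − 0.02·3 = 0.94
w₂ = 0.94 − 0.02·2.64 = 0.8872

0.8872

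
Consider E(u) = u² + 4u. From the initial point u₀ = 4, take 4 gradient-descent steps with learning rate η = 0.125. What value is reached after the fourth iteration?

E′(u) = 2u + 4
u₁ = 4 − 0.125·12 = 2.5
u₂ = 2.5 − 0.125·9 = 1.375
u₃ = 1.375 − 0.125·6.75 = 0.53125
u₄ = 0.53125 − 0.125·5.0625 = -0.1015625

-0.1015625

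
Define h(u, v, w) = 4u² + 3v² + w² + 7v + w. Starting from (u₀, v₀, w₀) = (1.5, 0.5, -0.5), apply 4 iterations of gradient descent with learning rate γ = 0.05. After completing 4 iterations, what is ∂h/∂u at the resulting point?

1.5552

∇h = (8u, 6v + 7, 2w + 1)
Step 1: at (1.5, 0.5, -0.5), ∇h = (12, 10, 0) → (1.5, 0.5, -0.5) − 0.05·(12, 10, 0) = (0.9, 0, -0.5)
Step 2: at (0.9, 0, -0.5), ∇h = (7.2, 7, 0) → (0.9, 0, -0.5) − 0.05·(7.2, 7, 0) = (0.54, -0.35, -0.5)
Step 3: at (0.54, -0.35, -0.5), ∇h = (4.32, 4.9, 0) → (0.54, -0.35, -0.5) − 0.05·(4.32, 4.9, 0) = (0.324, -0.595, -0.5)
Step 4: at (0.324, -0.595, -0.5), ∇h = (2.592, 3.43, 0) → (0.324, -0.595, -0.5) − 0.05·(2.592, 3.43, 0) = (0.1944, -0.7665, -0.5)
∂h/∂u at (0.1944, -0.7665, -0.5) = 1.5552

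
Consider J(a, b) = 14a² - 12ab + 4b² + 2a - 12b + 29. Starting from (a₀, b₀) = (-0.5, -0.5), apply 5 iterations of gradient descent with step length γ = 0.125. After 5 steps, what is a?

12.0625

∇J = (28a - 12b + 2, -12a + 8b - 12)
Step 1: at (-0.5, -0.5), ∇J = (-6, -10) → (-0.5, -0.5) − 0.125·(-6, -10) = (0.25, 0.75)
Step 2: at (0.25, 0.75), ∇J = (0, -9) → (0.25, 0.75) − 0.125·(0, -9) = (0.25, 1.875)
Step 3: at (0.25, 1.875), ∇J = (-13.5, 0) → (0.25, 1.875) − 0.125·(-13.5, 0) = (1.9375, 1.875)
Step 4: at (1.9375, 1.875), ∇J = (33.75, -20.25) → (1.9375, 1.875) − 0.125·(33.75, -20.25) = (-2.28125, 4.40625)
Step 5: at (-2.28125, 4.40625), ∇J = (-114.75, 50.625) → (-2.28125, 4.40625) − 0.125·(-114.75, 50.625) = (12.0625, -1.921875)
a = 12.0625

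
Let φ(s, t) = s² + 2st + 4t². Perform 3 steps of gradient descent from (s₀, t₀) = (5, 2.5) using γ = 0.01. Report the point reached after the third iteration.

∇φ = (2s + 2t, 2s + 8t)
(s₁, t₁) = (5, 2.5) − 0.01·(15, 30) = (4.85, 2.2)
(s₂, t₂) = (4.85, 2.2) − 0.01·(14.1, 27.3) = (4.709, 1.927)
(s₃, t₃) = (4.709, 1.927) − 0.01·(13.272, 24.834) = (4.57628, 1.67866)

(4.57628, 1.67866)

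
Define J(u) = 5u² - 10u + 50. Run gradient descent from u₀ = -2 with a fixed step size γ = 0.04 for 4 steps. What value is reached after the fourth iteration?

0.6112

J′(u) = 10u - 10
Step 1: J′(-2) = -30; u₁ = -2 − 0.04·(-30) = -0.8
Step 2: J′(-0.8) = -18; u₂ = -0.8 − 0.04·(-18) = -0.08
Step 3: J′(-0.08) = -10.8; u₃ = -0.08 − 0.04·(-10.8) = 0.352
Step 4: J′(0.352) = -6.48; u₄ = 0.352 − 0.04·(-6.48) = 0.6112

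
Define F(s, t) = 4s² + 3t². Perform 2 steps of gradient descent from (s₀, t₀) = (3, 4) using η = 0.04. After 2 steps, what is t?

2.3104

∇F = (8s, 6t)
(s₁, t₁) = (3, 4) − 0.04·(24, 24) = (2.04, 3.04)
(s₂, t₂) = (2.04, 3.04) − 0.04·(16.32, 18.24) = (1.3872, 2.3104)
t = 2.3104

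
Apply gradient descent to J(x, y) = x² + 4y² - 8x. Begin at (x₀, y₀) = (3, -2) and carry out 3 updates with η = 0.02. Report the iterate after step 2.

∇J = (2x - 8, 8y)
(x₁, y₁) = (3, -2) − 0.02·(-2, -16) = (3.04, -1.68)
(x₂, y₂) = (3.04, -1.68) − 0.02·(-1.92, -13.44) = (3.0784, -1.4112)

(3.0784, -1.4112)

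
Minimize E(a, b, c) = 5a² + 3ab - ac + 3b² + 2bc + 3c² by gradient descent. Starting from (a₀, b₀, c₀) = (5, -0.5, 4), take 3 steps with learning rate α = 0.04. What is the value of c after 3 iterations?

∇E = (10a + 3b - c, 3a + 6b + 2c, -a + 2b + 6c)
Step 1: at (5, -0.5, 4), ∇E = (44.5, 20, 18) → (5, -0.5, 4) − 0.04·(44.5, 20, 18) = (3.22, -1.3, 3.28)
Step 2: at (3.22, -1.3, 3.28), ∇E = (25.02, 8.42, 13.86) → (3.22, -1.3, 3.28) − 0.04·(25.02, 8.42, 13.86) = (2.2192, -1.6368, 2.7256)
Step 3: at (2.2192, -1.6368, 2.7256), ∇E = (14.556, 2.288, 10.8608) → (2.2192, -1.6368, 2.7256) − 0.04·(14.556, 2.288, 10.8608) = (1.63696, -1.72832, 2.291168)
c = 2.291168

2.291168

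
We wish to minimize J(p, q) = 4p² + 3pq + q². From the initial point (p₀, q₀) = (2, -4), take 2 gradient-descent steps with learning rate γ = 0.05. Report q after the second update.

∇J = (8p + 3q, 3p + 2q)
(p₁, q₁) = (2, -4) − 0.05·(4, -2) = (1.8, -3.9)
(p₂, q₂) = (1.8, -3.9) − 0.05·(2.7, -2.4) = (1.665, -3.78)
q = -3.78

-3.78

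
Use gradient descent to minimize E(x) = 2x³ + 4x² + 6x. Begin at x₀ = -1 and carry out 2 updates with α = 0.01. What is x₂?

E′(x) = 6x² + 8x + 6
Step 1: E′(-1) = 4; x₁ = -1 − 0.01·4 = -1.04
Step 2: E′(-1.04) = 4.1696; x₂ = -1.04 − 0.01·4.1696 = -1.081696

-1.081696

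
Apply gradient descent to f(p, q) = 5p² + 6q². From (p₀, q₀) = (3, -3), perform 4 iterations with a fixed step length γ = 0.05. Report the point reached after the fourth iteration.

(0.1875, -0.0768)

∇f = (10p, 12q)
(p₁, q₁) = (3, -3) − 0.05·(30, -36) = (1.5, -1.2)
(p₂, q₂) = (1.5, -1.2) − 0.05·(15, -14.4) = (0.75, -0.48)
(p₃, q₃) = (0.75, -0.48) − 0.05·(7.5, -5.76) = (0.375, -0.192)
(p₄, q₄) = (0.375, -0.192) − 0.05·(3.75, -2.304) = (0.1875, -0.0768)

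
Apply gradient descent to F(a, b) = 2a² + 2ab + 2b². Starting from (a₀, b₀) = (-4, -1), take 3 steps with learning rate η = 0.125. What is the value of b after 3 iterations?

∇F = (4a + 2b, 2a + 4b)
(a₁, b₁) = (-4, -1) − 0.125·(-18, -12) = (-1.75, 0.5)
(a₂, b₂) = (-1.75, 0.5) − 0.125·(-6, -1.5) = (-1, 0.6875)
(a₃, b₃) = (-1, 0.6875) − 0.125·(-2.625, 0.75) = (-0.671875, 0.59375)
b = 0.59375

0.59375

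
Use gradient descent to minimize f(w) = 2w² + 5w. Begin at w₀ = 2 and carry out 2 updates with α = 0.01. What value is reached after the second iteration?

1.7452

f′(w) = 4w + 5
Step 1: f′(2) = 13; w₁ = 2 − 0.01·13 = 1.87
Step 2: f′(1.87) = 12.48; w₂ = 1.87 − 0.01·12.48 = 1.7452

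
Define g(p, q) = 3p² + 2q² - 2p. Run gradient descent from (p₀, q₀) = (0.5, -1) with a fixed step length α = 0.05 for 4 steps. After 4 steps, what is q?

-0.4096

∇g = (6p - 2, 4q)
(p₁, q₁) = (0.5, -1) − 0.05·(1, -4) = (0.45, -0.8)
(p₂, q₂) = (0.45, -0.8) − 0.05·(0.7, -3.2) = (0.415, -0.64)
(p₃, q₃) = (0.415, -0.64) − 0.05·(0.49, -2.56) = (0.3905, -0.512)
(p₄, q₄) = (0.3905, -0.512) − 0.05·(0.343, -2.048) = (0.37335, -0.4096)
q = -0.4096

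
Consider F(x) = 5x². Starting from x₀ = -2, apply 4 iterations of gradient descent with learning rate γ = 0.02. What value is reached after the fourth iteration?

-0.8192

F′(x) = 10x
x₁ = -2 − 0.02·(-20) = -1.6
x₂ = -1.6 − 0.02·(-16) = -1.28
x₃ = -1.28 − 0.02·(-12.8) = -1.024
x₄ = -1.024 − 0.02·(-10.24) = -0.8192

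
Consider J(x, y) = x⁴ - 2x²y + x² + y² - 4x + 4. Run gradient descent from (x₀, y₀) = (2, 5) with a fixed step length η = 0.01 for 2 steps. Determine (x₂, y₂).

∇J = (4x³ - 4xy + 2x - 4, -2x² + 2y)
(x₁, y₁) = (2, 5) − 0.01·(-8, 2) = (2.08, 4.98)
(x₂, y₂) = (2.08, 4.98) − 0.01·(-5.277952, 1.3072) = (2.13277952, 4.966928)

(2.13277952, 4.966928)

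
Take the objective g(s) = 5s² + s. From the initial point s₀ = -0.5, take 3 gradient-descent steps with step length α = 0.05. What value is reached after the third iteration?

-0.15

g′(s) = 10s + 1
s₁ = -0.5 − 0.05·(-4) = -0.3
s₂ = -0.3 − 0.05·(-2) = -0.2
s₃ = -0.2 − 0.05·(-1) = -0.15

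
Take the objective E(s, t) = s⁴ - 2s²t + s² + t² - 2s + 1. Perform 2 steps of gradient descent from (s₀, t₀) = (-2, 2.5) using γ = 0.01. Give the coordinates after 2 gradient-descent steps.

∇E = (4s³ - 4st + 2s - 2, -2s² + 2t)
(s₁, t₁) = (-2, 2.5) − 0.01·(-18, -3) = (-1.82, 2.53)
(s₂, t₂) = (-1.82, 2.53) − 0.01·(-11.335872, -1.5648) = (-1.70664128, 2.545648)

(-1.70664128, 2.545648)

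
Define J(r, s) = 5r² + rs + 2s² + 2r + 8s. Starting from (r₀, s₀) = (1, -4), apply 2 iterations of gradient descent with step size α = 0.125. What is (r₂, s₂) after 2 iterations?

∇J = (10r + s + 2, r + 4s + 8)
Step 1: at (1, -4), ∇J = (8, -7) → (1, -4) − 0.125·(8, -7) = (0, -3.125)
Step 2: at (0, -3.125), ∇J = (-1.125, -4.5) → (0, -3.125) − 0.125·(-1.125, -4.5) = (0.140625, -2.5625)

(0.140625, -2.5625)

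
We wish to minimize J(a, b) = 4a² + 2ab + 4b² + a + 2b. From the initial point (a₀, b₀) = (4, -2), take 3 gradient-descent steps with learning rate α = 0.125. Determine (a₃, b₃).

(-0.0390625, -0.296875)

∇J = (8a + 2b + 1, 2a + 8b + 2)
Step 1: at (4, -2), ∇J = (29, -6) → (4, -2) − 0.125·(29, -6) = (0.375, -1.25)
Step 2: at (0.375, -1.25), ∇J = (1.5, -7.25) → (0.375, -1.25) − 0.125·(1.5, -7.25) = (0.1875, -0.34375)
Step 3: at (0.1875, -0.34375), ∇J = (1.8125, -0.375) → (0.1875, -0.34375) − 0.125·(1.8125, -0.375) = (-0.0390625, -0.296875)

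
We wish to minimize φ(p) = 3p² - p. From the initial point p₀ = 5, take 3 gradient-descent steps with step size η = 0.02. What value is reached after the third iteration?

φ′(p) = 6p - 1
p₁ = 5 − 0.02·29 = 4.42
p₂ = 4.42 − 0.02·25.52 = 3.9096
p₃ = 3.9096 − 0.02·22.4576 = 3.460448

3.460448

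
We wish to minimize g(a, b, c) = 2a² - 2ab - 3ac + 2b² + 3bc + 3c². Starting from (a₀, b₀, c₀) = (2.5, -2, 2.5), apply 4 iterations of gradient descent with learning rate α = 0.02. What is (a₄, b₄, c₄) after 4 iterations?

(2.04972432, -1.62505104, 2.32583584)

∇g = (4a - 2b - 3c, -2a + 4b + 3c, -3a + 3b + 6c)
Step 1: at (2.5, -2, 2.5), ∇g = (6.5, -5.5, 1.5) → (2.5, -2, 2.5) − 0.02·(6.5, -5.5, 1.5) = (2.37, -1.89, 2.47)
Step 2: at (2.37, -1.89, 2.47), ∇g = (5.85, -4.89, 2.04) → (2.37, -1.89, 2.47) − 0.02·(5.85, -4.89, 2.04) = (2.253, -1.7922, 2.4292)
Step 3: at (2.253, -1.7922, 2.4292), ∇g = (5.3088, -4.3872, 2.4396) → (2.253, -1.7922, 2.4292) − 0.02·(5.3088, -4.3872, 2.4396) = (2.146824, -1.704456, 2.380408)
Step 4: at (2.146824, -1.704456, 2.380408), ∇g = (4.854984, -3.970248, 2.728608) → (2.146824, -1.704456, 2.380408) − 0.02·(4.854984, -3.970248, 2.728608) = (2.04972432, -1.62505104, 2.32583584)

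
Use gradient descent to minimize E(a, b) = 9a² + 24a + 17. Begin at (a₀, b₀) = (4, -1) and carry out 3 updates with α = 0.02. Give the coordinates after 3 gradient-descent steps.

∇E = (18a + 24, 0)
(a₁, b₁) = (4, -1) − 0.02·(96, 0) = (2.08, -1)
(a₂, b₂) = (2.08, -1) − 0.02·(61.44, 0) = (0.8512, -1)
(a₃, b₃) = (0.8512, -1) − 0.02·(39.3216, 0) = (0.064768, -1)

(0.064768, -1)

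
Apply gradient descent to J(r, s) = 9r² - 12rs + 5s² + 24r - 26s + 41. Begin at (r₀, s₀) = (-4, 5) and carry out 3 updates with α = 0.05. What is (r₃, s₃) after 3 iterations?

(0.482, 2.588)

∇J = (18r - 12s + 24, -12r + 10s - 26)
Step 1: at (-4, 5), ∇J = (-108, 72) → (-4, 5) − 0.05·(-108, 72) = (1.4, 1.4)
Step 2: at (1.4, 1.4), ∇J = (32.4, -28.8) → (1.4, 1.4) − 0.05·(32.4, -28.8) = (-0.22, 2.84)
Step 3: at (-0.22, 2.84), ∇J = (-14.04, 5.04) → (-0.22, 2.84) − 0.05·(-14.04, 5.04) = (0.482, 2.588)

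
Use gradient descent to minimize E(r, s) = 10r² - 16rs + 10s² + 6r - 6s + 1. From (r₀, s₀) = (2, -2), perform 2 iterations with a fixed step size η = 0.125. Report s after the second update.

∇E = (20r - 16s + 6, -16r + 20s - 6)
Step 1: at (2, -2), ∇E = (78, -78) → (2, -2) − 0.125·(78, -78) = (-7.75, 7.75)
Step 2: at (-7.75, 7.75), ∇E = (-273, 273) → (-7.75, 7.75) − 0.125·(-273, 273) = (26.375, -26.375)
s = -26.375

-26.375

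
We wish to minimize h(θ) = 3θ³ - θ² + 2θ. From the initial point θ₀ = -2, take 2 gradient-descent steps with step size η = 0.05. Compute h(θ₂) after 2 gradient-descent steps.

h′(θ) = 9θ² - 2θ + 2
Step 1: h′(-2) = 42; θ₁ = -2 − 0.05·42 = -4.1
Step 2: h′(-4.1) = 161.49; θ₂ = -4.1 − 0.05·161.49 = -12.1745
h(-12.1745) = -5586.024017955875

-5586.024017955875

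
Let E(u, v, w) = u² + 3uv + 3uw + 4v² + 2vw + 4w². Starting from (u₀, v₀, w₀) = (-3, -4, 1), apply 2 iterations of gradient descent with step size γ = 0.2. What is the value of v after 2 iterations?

-3.4

∇E = (2u + 3v + 3w, 3u + 8v + 2w, 3u + 2v + 8w)
Step 1: at (-3, -4, 1), ∇E = (-15, -39, -9) → (-3, -4, 1) − 0.2·(-15, -39, -9) = (0, 3.8, 2.8)
Step 2: at (0, 3.8, 2.8), ∇E = (19.8, 36, 30) → (0, 3.8, 2.8) − 0.2·(19.8, 36, 30) = (-3.96, -3.4, -3.2)
v = -3.4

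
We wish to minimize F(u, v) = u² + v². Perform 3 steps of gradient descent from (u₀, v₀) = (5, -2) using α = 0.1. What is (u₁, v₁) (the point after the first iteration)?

∇F = (2u, 2v)
(u₁, v₁) = (5, -2) − 0.1·(10, -4) = (4, -1.6)

(4, -1.6)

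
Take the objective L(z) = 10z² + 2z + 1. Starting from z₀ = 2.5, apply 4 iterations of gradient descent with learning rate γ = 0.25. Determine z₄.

L′(z) = 20z + 2
z₁ = 2.5 − 0.25·52 = -10.5
z₂ = -10.5 − 0.25·(-208) = 41.5
z₃ = 41.5 − 0.25·832 = -166.5
z₄ = -166.5 − 0.25·(-3328) = 665.5

665.5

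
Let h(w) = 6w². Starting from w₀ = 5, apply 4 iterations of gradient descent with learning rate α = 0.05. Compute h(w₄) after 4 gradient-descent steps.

0.098304

h′(w) = 12w
w₁ = 5 − 0.05·60 = 2
w₂ = 2 − 0.05·24 = 0.8
w₃ = 0.8 − 0.05·9.6 = 0.32
w₄ = 0.32 − 0.05·3.84 = 0.128
h(0.128) = 0.098304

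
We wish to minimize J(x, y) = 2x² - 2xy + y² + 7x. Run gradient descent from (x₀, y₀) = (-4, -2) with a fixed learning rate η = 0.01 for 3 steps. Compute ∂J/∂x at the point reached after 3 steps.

∇J = (4x - 2y + 7, -2x + 2y)
Step 1: at (-4, -2), ∇J = (-5, 4) → (-4, -2) − 0.01·(-5, 4) = (-3.95, -2.04)
Step 2: at (-3.95, -2.04), ∇J = (-4.72, 3.82) → (-3.95, -2.04) − 0.01·(-4.72, 3.82) = (-3.9028, -2.0782)
Step 3: at (-3.9028, -2.0782), ∇J = (-4.4548, 3.6492) → (-3.9028, -2.0782) − 0.01·(-4.4548, 3.6492) = (-3.858252, -2.114692)
∂J/∂x at (-3.858252, -2.114692) = -4.203624

-4.203624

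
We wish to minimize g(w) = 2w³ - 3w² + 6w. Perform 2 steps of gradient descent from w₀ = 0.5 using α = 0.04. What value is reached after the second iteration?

g′(w) = 6w² - 6w + 6
Step 1: g′(0.5) = 4.5; w₁ = 0.5 − 0.04·4.5 = 0.32
Step 2: g′(0.32) = 4.6944; w₂ = 0.32 − 0.04·4.6944 = 0.132224

0.132224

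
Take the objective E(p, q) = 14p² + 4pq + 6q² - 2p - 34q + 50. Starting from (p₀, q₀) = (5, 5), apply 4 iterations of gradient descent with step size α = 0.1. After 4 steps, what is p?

∇E = (28p + 4q - 2, 4p + 12q - 34)
Step 1: at (5, 5), ∇E = (158, 46) → (5, 5) − 0.1·(158, 46) = (-10.8, 0.4)
Step 2: at (-10.8, 0.4), ∇E = (-302.8, -72.4) → (-10.8, 0.4) − 0.1·(-302.8, -72.4) = (19.48, 7.64)
Step 3: at (19.48, 7.64), ∇E = (574, 135.6) → (19.48, 7.64) − 0.1·(574, 135.6) = (-37.92, -5.92)
Step 4: at (-37.92, -5.92), ∇E = (-1087.44, -256.72) → (-37.92, -5.92) − 0.1·(-1087.44, -256.72) = (70.824, 19.752)
p = 70.824

70.824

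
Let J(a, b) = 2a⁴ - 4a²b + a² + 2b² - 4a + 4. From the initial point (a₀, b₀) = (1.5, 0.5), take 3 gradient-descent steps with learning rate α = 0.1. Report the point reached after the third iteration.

(-0.1093824, 0.54976)

∇J = (8a³ - 8ab + 2a - 4, -4a² + 4b)
Step 1: at (1.5, 0.5), ∇J = (20, -7) → (1.5, 0.5) − 0.1·(20, -7) = (-0.5, 1.2)
Step 2: at (-0.5, 1.2), ∇J = (-1.2, 3.8) → (-0.5, 1.2) − 0.1·(-1.2, 3.8) = (-0.38, 0.82)
Step 3: at (-0.38, 0.82), ∇J = (-2.706176, 2.7024) → (-0.38, 0.82) − 0.1·(-2.706176, 2.7024) = (-0.1093824, 0.54976)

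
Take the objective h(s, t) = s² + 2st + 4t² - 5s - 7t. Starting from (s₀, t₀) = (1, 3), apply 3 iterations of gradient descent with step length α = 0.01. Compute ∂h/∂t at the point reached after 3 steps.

∇h = (2s + 2t - 5, 2s + 8t - 7)
(s₁, t₁) = (1, 3) − 0.01·(3, 19) = (0.97, 2.81)
(s₂, t₂) = (0.97, 2.81) − 0.01·(2.56, 17.42) = (0.9444, 2.6358)
(s₃, t₃) = (0.9444, 2.6358) − 0.01·(2.1604, 15.9752) = (0.922796, 2.476048)
∂h/∂t at (0.922796, 2.476048) = 14.653976

14.653976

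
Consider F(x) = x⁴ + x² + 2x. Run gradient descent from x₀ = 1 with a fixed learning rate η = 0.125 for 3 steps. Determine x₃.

F′(x) = 4x³ + 2x + 2
x₁ = 1 − 0.125·8 = 0
x₂ = 0 − 0.125·2 = -0.25
x₃ = -0.25 − 0.125·1.4375 = -0.4296875

-0.4296875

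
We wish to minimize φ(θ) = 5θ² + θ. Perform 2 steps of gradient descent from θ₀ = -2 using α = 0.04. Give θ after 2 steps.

-0.784

φ′(θ) = 10θ + 1
Step 1: φ′(-2) = -19; θ₁ = -2 − 0.04·(-19) = -1.24
Step 2: φ′(-1.24) = -11.4; θ₂ = -1.24 − 0.04·(-11.4) = -0.784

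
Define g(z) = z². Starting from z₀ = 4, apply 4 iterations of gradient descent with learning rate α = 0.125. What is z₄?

g′(z) = 2z
z₁ = 4 − 0.125·8 = 3
z₂ = 3 − 0.125·6 = 2.25
z₃ = 2.25 − 0.125·4.5 = 1.6875
z₄ = 1.6875 − 0.125·3.375 = 1.265625

1.265625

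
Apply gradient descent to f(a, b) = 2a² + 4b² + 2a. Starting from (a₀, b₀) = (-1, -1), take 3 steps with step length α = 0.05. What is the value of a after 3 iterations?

-0.756

∇f = (4a + 2, 8b)
Step 1: at (-1, -1), ∇f = (-2, -8) → (-1, -1) − 0.05·(-2, -8) = (-0.9, -0.6)
Step 2: at (-0.9, -0.6), ∇f = (-1.6, -4.8) → (-0.9, -0.6) − 0.05·(-1.6, -4.8) = (-0.82, -0.36)
Step 3: at (-0.82, -0.36), ∇f = (-1.28, -2.88) → (-0.82, -0.36) − 0.05·(-1.28, -2.88) = (-0.756, -0.216)
a = -0.756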